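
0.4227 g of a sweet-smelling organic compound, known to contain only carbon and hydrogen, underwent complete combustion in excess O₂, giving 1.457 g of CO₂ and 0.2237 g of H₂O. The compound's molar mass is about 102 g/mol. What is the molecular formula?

mol C = 1.457 g CO₂ ÷ 44.009 g/mol = 0.033107 mol
mol H = 2 × 0.2237 g H₂O ÷ 18.015 g/mol = 0.024835 mol
Divide by the smallest (0.024835 mol): C 1.333, H 1.000
Multiplying each by 3 gives whole numbers: C 4.00, H 3.00
Empirical formula: C4H3
Empirical-formula mass = 51.07 g/mol; 102 ÷ 51.07 ≈ 2, so the molecular formula is C8H6.

C8H6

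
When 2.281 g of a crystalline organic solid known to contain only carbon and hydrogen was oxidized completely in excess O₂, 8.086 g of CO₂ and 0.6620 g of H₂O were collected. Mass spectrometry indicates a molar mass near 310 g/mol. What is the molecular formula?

mol C = 8.086 g CO₂ ÷ 44.009 g/mol = 0.18374 mol
mol H = 2 × 0.6620 g H₂O ÷ 18.015 g/mol = 0.073494 mol
Divide by the smallest (0.073494 mol): C 2.500, H 1.000
Multiplying each by 2 gives whole numbers: C 5.00, H 2.00
Empirical formula: C5H2
Empirical-formula mass = 62.07 g/mol; 310 ÷ 62.07 ≈ 5, so the molecular formula is C25H10.

C25H10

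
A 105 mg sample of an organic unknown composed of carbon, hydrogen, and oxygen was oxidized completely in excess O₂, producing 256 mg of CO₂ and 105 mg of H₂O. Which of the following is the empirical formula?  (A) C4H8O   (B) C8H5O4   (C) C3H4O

mol C = 0.256 g CO₂ ÷ 44.009 g/mol = 0.005817 mol
mol H = 2 × 0.105 g H₂O ÷ 18.015 g/mol = 0.01166 mol
mass O = 0.105 − (0.06987 + 0.01175) = 0.02338 g → mol O = 0.02338 ÷ 15.999 = 0.001461 mol
Divide by the smallest (0.001461 mol): C 3.980, H 7.976, O 1.000

(A) C4H8O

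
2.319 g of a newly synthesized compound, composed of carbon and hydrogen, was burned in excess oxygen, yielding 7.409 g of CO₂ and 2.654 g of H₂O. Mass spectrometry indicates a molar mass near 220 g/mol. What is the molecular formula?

C16H28

mol C = 7.409 g CO₂ ÷ 44.009 g/mol = 0.16835 mol
mol H = 2 × 2.654 g H₂O ÷ 18.015 g/mol = 0.29464 mol
Divide by the smallest (0.16835 mol): C 1.000, H 1.750
Multiplying each by 4 gives whole numbers: C 4.00, H 7.00
Empirical formula: C4H7
Empirical-formula mass = 55.10 g/mol; 220 ÷ 55.10 ≈ 4, so the molecular formula is C16H28.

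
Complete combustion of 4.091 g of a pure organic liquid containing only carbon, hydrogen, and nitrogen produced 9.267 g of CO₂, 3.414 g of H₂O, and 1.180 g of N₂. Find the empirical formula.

mol C = 9.267 g CO₂ ÷ 44.009 g/mol = 0.21057 mol
mol H = 2 × 3.414 g H₂O ÷ 18.015 g/mol = 0.37902 mol
mol N = 2 × 1.180 g N₂ ÷ 28.014 g/mol = 0.084244 mol
Divide by the smallest (0.084244 mol): C 2.500, H 4.499, N 1.000
Multiplying each by 2 gives whole numbers: C 5.00, H 9.00, N 2.00

C5H9N2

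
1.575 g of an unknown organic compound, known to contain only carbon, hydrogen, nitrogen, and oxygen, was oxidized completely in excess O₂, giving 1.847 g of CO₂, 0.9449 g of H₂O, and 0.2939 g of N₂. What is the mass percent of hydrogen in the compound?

6.71%

mol C = 1.847 g CO₂ ÷ 44.009 g/mol = 0.041969 mol
mol H = 2 × 0.9449 g H₂O ÷ 18.015 g/mol = 0.10490 mol
mol N = 2 × 0.2939 g N₂ ÷ 28.014 g/mol = 0.020982 mol
mass O = 1.575 − (0.50409 + 0.10574 + 0.29390) = 0.67127 g → mol O = 0.67127 ÷ 15.999 = 0.041957 mol
mass % H = 0.10574 g ÷ 1.575 g × 100%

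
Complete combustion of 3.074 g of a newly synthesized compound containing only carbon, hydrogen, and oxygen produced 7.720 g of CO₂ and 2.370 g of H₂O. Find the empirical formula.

C4H6O

mol C = 7.720 g CO₂ ÷ 44.009 g/mol = 0.17542 mol
mol H = 2 × 2.370 g H₂O ÷ 18.015 g/mol = 0.26311 mol
mass O = 3.074 − (2.1070 + 0.26522) = 0.70183 g → mol O = 0.70183 ÷ 15.999 = 0.043867 mol
Divide by the smallest (0.043867 mol): C 3.999, H 5.998, O 1.000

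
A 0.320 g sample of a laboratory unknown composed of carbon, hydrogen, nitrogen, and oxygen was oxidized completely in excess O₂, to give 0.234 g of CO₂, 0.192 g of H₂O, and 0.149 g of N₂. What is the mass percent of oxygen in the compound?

26.8%

mol C = 0.234 g CO₂ ÷ 44.009 g/mol = 0.005317 mol
mol H = 2 × 0.192 g H₂O ÷ 18.015 g/mol = 0.02132 mol
mol N = 2 × 0.149 g N₂ ÷ 28.014 g/mol = 0.01064 mol
mass O = 0.320 − (0.06386 + 0.02149 + 0.1490) = 0.08565 g → mol O = 0.08565 ÷ 15.999 = 0.005353 mol
mass % O = 0.08565 g ÷ 0.320 g × 100%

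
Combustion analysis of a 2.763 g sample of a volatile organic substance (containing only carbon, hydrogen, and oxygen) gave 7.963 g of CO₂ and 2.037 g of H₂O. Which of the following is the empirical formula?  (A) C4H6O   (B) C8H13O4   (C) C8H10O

(C) C8H10O

mol C = 7.963 g CO₂ ÷ 44.009 g/mol = 0.18094 mol
mol H = 2 × 2.037 g H₂O ÷ 18.015 g/mol = 0.22614 mol
mass O = 2.763 − (2.1733 + 0.22795) = 0.36177 g → mol O = 0.36177 ÷ 15.999 = 0.022612 mol
Divide by the smallest (0.022612 mol): C 8.002, H 10.001, O 1.000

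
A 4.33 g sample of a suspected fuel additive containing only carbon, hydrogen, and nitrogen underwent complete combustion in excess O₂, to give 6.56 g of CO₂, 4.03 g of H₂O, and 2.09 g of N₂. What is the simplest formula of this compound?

CH3N

mol C = 6.56 g CO₂ ÷ 44.009 g/mol = 0.1491 mol
mol H = 2 × 4.03 g H₂O ÷ 18.015 g/mol = 0.4474 mol
mol N = 2 × 2.09 g N₂ ÷ 28.014 g/mol = 0.1492 mol
Divide by the smallest (0.1491 mol): C 1.000, H 3.002, N 1.001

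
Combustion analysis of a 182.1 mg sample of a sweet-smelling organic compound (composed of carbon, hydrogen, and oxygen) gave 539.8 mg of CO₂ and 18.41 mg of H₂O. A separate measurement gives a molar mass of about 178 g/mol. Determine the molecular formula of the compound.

mol C = 0.5398 g CO₂ ÷ 44.009 g/mol = 0.012266 mol
mol H = 2 × 0.01841 g H₂O ÷ 18.015 g/mol = 0.0020439 mol
mass O = 0.1821 − (0.14732 + 0.0020602) = 0.032717 g → mol O = 0.032717 ÷ 15.999 = 0.0020449 mol
Divide by the smallest (0.0020439 mol): C 6.001, H 1.000, O 1.001
Empirical formula: C6HO
Empirical-formula mass = 89.07 g/mol; 178 ÷ 89.07 ≈ 2, so the molecular formula is C12H2O2.

C12H2O2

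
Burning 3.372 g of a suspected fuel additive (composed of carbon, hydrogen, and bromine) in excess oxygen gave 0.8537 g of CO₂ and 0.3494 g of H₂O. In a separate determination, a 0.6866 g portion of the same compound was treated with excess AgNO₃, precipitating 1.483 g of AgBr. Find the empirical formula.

mol C = 0.8537 g CO₂ ÷ 44.009 g/mol = 0.019398 mol
mol H = 2 × 0.3494 g H₂O ÷ 18.015 g/mol = 0.038790 mol
From the AgBr data: mol Br per gram of compound = (1.483 ÷ 187.772) ÷ 0.6866 = 0.011503 mol/g, so in the 3.372 g combustion sample mol Br = 0.038788 mol
Divide by the smallest (0.019398 mol): C 1.000, H 2.000, Br 2.000

CH2Br2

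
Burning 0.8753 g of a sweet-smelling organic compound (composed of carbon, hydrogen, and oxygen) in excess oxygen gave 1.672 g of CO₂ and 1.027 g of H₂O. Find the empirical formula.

C2H6O

mol C = 1.672 g CO₂ ÷ 44.009 g/mol = 0.037992 mol
mol H = 2 × 1.027 g H₂O ÷ 18.015 g/mol = 0.11402 mol
mass O = 0.8753 − (0.45632 + 0.11493) = 0.30405 g → mol O = 0.30405 ÷ 15.999 = 0.019004 mol
Divide by the smallest (0.019004 mol): C 1.999, H 6.000, O 1.000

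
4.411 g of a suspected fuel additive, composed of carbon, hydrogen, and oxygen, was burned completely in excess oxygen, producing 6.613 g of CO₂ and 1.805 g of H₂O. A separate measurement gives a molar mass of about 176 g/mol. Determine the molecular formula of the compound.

mol C = 6.613 g CO₂ ÷ 44.009 g/mol = 0.15026 mol
mol H = 2 × 1.805 g H₂O ÷ 18.015 g/mol = 0.20039 mol
mass O = 4.411 − (1.8048 + 0.20199) = 2.4042 g → mol O = 2.4042 ÷ 15.999 = 0.15027 mol
Divide by the smallest (0.15026 mol): C 1.000, H 1.334, O 1.000
Multiplying each by 3 gives whole numbers: C 3.00, H 4.00, O 3.00
Empirical formula: C3H4O3
Empirical-formula mass = 88.06 g/mol; 176 ÷ 88.06 ≈ 2, so the molecular formula is C6H8O6.

C6H8O6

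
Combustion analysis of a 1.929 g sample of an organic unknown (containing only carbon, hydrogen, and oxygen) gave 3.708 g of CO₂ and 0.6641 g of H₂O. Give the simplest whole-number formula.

C8H7O5

mol C = 3.708 g CO₂ ÷ 44.009 g/mol = 0.084255 mol
mol H = 2 × 0.6641 g H₂O ÷ 18.015 g/mol = 0.073727 mol
mass O = 1.929 − (1.0120 + 0.074317) = 0.84269 g → mol O = 0.84269 ÷ 15.999 = 0.052671 mol
Divide by the smallest (0.052671 mol): C 1.600, H 1.400, O 1.000
Multiplying each by 5 gives whole numbers: C 8.00, H 7.00, O 5.00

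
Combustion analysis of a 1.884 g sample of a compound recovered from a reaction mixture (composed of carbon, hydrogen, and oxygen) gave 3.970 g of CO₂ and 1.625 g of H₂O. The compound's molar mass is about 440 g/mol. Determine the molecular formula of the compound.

C21H42O9

mol C = 3.970 g CO₂ ÷ 44.009 g/mol = 0.090209 mol
mol H = 2 × 1.625 g H₂O ÷ 18.015 g/mol = 0.18041 mol
mass O = 1.884 − (1.0835 + 0.18185) = 0.61865 g → mol O = 0.61865 ÷ 15.999 = 0.038668 mol
Divide by the smallest (0.038668 mol): C 2.333, H 4.665, O 1.000
Multiplying each by 3 gives whole numbers: C 7.00, H 14.00, O 3.00
Empirical formula: C7H14O3
Empirical-formula mass = 146.19 g/mol; 440 ÷ 146.19 ≈ 3, so the molecular formula is C21H42O9.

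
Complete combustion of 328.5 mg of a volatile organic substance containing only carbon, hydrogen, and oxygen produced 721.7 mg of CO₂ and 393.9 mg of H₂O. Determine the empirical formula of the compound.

C3H8O

mol C = 0.7217 g CO₂ ÷ 44.009 g/mol = 0.016399 mol
mol H = 2 × 0.3939 g H₂O ÷ 18.015 g/mol = 0.043730 mol
mass O = 0.3285 − (0.19697 + 0.044080) = 0.087453 g → mol O = 0.087453 ÷ 15.999 = 0.0054661 mol
Divide by the smallest (0.0054661 mol): C 3.000, H 8.000, O 1.000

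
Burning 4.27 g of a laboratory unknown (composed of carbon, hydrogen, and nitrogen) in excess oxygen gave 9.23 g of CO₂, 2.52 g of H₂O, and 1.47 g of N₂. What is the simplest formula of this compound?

C6H8N3

mol C = 9.23 g CO₂ ÷ 44.009 g/mol = 0.2097 mol
mol H = 2 × 2.52 g H₂O ÷ 18.015 g/mol = 0.2798 mol
mol N = 2 × 1.47 g N₂ ÷ 28.014 g/mol = 0.1049 mol
Divide by the smallest (0.1049 mol): C 1.998, H 2.666, N 1.000
Multiplying each by 3 gives whole numbers: C 6.00, H 8.00, N 3.00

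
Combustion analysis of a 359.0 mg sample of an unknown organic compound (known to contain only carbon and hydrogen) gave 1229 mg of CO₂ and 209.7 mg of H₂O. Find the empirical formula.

mol C = 1.229 g CO₂ ÷ 44.009 g/mol = 0.027926 mol
mol H = 2 × 0.2097 g H₂O ÷ 18.015 g/mol = 0.023281 mol
Divide by the smallest (0.023281 mol): C 1.200, H 1.000
Multiplying each by 5 gives whole numbers: C 6.00, H 5.00

C6H5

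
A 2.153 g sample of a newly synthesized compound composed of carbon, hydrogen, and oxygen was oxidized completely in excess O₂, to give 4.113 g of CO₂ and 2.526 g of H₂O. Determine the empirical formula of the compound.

mol C = 4.113 g CO₂ ÷ 44.009 g/mol = 0.093458 mol
mol H = 2 × 2.526 g H₂O ÷ 18.015 g/mol = 0.28043 mol
mass O = 2.153 − (1.1225 + 0.28268) = 0.74780 g → mol O = 0.74780 ÷ 15.999 = 0.046740 mol
Divide by the smallest (0.046740 mol): C 2.000, H 6.000, O 1.000

C2H6O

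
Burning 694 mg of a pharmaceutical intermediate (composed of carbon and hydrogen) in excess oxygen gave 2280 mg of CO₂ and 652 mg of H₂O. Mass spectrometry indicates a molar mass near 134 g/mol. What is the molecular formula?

mol C = 2.28 g CO₂ ÷ 44.009 g/mol = 0.05181 mol
mol H = 2 × 0.652 g H₂O ÷ 18.015 g/mol = 0.07238 mol
Divide by the smallest (0.05181 mol): C 1.000, H 1.397
Multiplying each by 5 gives whole numbers: C 5.00, H 6.99
Empirical formula: C5H7
Empirical-formula mass = 67.11 g/mol; 134 ÷ 67.11 ≈ 2, so the molecular formula is C10H14.

C10H14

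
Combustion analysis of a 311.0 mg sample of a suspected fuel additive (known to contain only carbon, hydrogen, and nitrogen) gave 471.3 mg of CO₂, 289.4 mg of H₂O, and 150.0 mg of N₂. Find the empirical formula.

CH3N

mol C = 0.4713 g CO₂ ÷ 44.009 g/mol = 0.010709 mol
mol H = 2 × 0.2894 g H₂O ÷ 18.015 g/mol = 0.032129 mol
mol N = 2 × 0.1500 g N₂ ÷ 28.014 g/mol = 0.010709 mol
Divide by the smallest (0.010709 mol): C 1.000, H 3.000, N 1.000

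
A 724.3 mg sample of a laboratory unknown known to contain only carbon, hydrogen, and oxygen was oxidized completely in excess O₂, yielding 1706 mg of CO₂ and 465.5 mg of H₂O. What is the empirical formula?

mol C = 1.706 g CO₂ ÷ 44.009 g/mol = 0.038765 mol
mol H = 2 × 0.4655 g H₂O ÷ 18.015 g/mol = 0.051679 mol
mass O = 0.7243 − (0.46560 + 0.052093) = 0.20660 g → mol O = 0.20660 ÷ 15.999 = 0.012914 mol
Divide by the smallest (0.012914 mol): C 3.002, H 4.002, O 1.000

C3H4O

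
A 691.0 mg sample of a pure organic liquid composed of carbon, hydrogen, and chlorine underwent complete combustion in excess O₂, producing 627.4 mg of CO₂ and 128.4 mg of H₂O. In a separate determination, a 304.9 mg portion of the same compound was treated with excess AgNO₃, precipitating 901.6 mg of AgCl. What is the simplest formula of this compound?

mol C = 0.6274 g CO₂ ÷ 44.009 g/mol = 0.014256 mol
mol H = 2 × 0.1284 g H₂O ÷ 18.015 g/mol = 0.014255 mol
From the AgCl data: mol Cl per gram of compound = (0.9016 ÷ 143.318) ÷ 0.3049 = 0.020633 mol/g, so in the 0.6910 g combustion sample mol Cl = 0.014257 mol
Divide by the smallest (0.014255 mol): C 1.000, H 1.000, Cl 1.000

CHCl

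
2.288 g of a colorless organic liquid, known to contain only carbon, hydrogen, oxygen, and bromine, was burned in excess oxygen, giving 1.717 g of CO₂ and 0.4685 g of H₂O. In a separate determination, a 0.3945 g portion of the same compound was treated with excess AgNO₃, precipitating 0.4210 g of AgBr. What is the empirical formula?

C6H8Br2O7

mol C = 1.717 g CO₂ ÷ 44.009 g/mol = 0.039015 mol
mol H = 2 × 0.4685 g H₂O ÷ 18.015 g/mol = 0.052012 mol
From the AgBr data: mol Br per gram of compound = (0.4210 ÷ 187.772) ÷ 0.3945 = 0.0056833 mol/g, so in the 2.288 g combustion sample mol Br = 0.013004 mol
mass O = 2.288 − (0.46861 + 0.052428 + 1.0390) = 0.72793 g → mol O = 0.72793 ÷ 15.999 = 0.045499 mol
Divide by the smallest (0.013004 mol): C 3.000, H 4.000, Br 1.000, O 3.499
Multiplying each by 2 gives whole numbers: C 6.00, H 8.00, Br 2.00, O 7.00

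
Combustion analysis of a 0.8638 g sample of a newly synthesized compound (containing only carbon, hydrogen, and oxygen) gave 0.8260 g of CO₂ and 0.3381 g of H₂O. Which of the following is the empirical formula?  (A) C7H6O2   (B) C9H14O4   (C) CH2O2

(C) CH2O2

mol C = 0.8260 g CO₂ ÷ 44.009 g/mol = 0.018769 mol
mol H = 2 × 0.3381 g H₂O ÷ 18.015 g/mol = 0.037535 mol
mass O = 0.8638 − (0.22543 + 0.037836) = 0.60053 g → mol O = 0.60053 ÷ 15.999 = 0.037536 mol
Divide by the smallest (0.018769 mol): C 1.000, H 2.000, O 2.000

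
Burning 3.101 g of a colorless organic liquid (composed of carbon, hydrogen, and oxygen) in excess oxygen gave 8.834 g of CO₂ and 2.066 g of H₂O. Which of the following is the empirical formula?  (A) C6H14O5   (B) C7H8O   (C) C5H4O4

mol C = 8.834 g CO₂ ÷ 44.009 g/mol = 0.20073 mol
mol H = 2 × 2.066 g H₂O ÷ 18.015 g/mol = 0.22936 mol
mass O = 3.101 − (2.4110 + 0.23120) = 0.45881 g → mol O = 0.45881 ÷ 15.999 = 0.028678 mol
Divide by the smallest (0.028678 mol): C 7.000, H 7.998, O 1.000

(B) C7H8O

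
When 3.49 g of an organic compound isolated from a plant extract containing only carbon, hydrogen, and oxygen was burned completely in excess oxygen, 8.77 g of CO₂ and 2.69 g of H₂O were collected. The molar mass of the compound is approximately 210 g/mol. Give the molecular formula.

C12H18O3

mol C = 8.77 g CO₂ ÷ 44.009 g/mol = 0.1993 mol
mol H = 2 × 2.69 g H₂O ÷ 18.015 g/mol = 0.2986 mol
mass O = 3.49 − (2.394 + 0.3010) = 0.7954 g → mol O = 0.7954 ÷ 15.999 = 0.04972 mol
Divide by the smallest (0.04972 mol): C 4.008, H 6.007, O 1.000
Empirical formula: C4H6O
Empirical-formula mass = 70.09 g/mol; 210 ÷ 70.09 ≈ 3, so the molecular formula is C12H18O3.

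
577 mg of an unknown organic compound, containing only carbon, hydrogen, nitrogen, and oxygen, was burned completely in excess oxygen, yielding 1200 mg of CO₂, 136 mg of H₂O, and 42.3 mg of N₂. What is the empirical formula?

mol C = 1.20 g CO₂ ÷ 44.009 g/mol = 0.02727 mol
mol H = 2 × 0.136 g H₂O ÷ 18.015 g/mol = 0.01510 mol
mol N = 2 × 0.0423 g N₂ ÷ 28.014 g/mol = 0.003020 mol
mass O = 0.577 − (0.3275 + 0.01522 + 0.04230) = 0.1920 g → mol O = 0.1920 ÷ 15.999 = 0.01200 mol
Divide by the smallest (0.003020 mol): C 9.029, H 5.000, N 1.000, O 3.973

C9H5NO4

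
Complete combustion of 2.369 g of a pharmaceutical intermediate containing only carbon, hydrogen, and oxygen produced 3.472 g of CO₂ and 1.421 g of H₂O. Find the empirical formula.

CH2O

mol C = 3.472 g CO₂ ÷ 44.009 g/mol = 0.078893 mol
mol H = 2 × 1.421 g H₂O ÷ 18.015 g/mol = 0.15776 mol
mass O = 2.369 − (0.94758 + 0.15902) = 1.2624 g → mol O = 1.2624 ÷ 15.999 = 0.078905 mol
Divide by the smallest (0.078893 mol): C 1.000, H 2.000, O 1.000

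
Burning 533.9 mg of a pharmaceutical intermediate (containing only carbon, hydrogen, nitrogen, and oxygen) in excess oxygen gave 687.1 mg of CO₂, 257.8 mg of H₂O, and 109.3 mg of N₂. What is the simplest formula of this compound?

mol C = 0.6871 g CO₂ ÷ 44.009 g/mol = 0.015613 mol
mol H = 2 × 0.2578 g H₂O ÷ 18.015 g/mol = 0.028621 mol
mol N = 2 × 0.1093 g N₂ ÷ 28.014 g/mol = 0.0078032 mol
mass O = 0.5339 − (0.18752 + 0.028850 + 0.10930) = 0.20823 g → mol O = 0.20823 ÷ 15.999 = 0.013015 mol
Divide by the smallest (0.0078032 mol): C 2.001, H 3.668, N 1.000, O 1.668
Multiplying each by 3 gives whole numbers: C 6.00, H 11.00, N 3.00, O 5.00

C6H11N3O5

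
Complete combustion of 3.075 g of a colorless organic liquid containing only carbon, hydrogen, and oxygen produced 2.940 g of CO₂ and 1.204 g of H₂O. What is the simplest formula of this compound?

mol C = 2.940 g CO₂ ÷ 44.009 g/mol = 0.066805 mol
mol H = 2 × 1.204 g H₂O ÷ 18.015 g/mol = 0.13367 mol
mass O = 3.075 − (0.80239 + 0.13474) = 2.1379 g → mol O = 2.1379 ÷ 15.999 = 0.13363 mol
Divide by the smallest (0.066805 mol): C 1.000, H 2.001, O 2.000

CH2O2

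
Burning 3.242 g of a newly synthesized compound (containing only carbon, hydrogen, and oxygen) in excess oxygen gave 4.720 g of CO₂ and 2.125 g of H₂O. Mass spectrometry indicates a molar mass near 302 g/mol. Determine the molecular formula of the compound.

mol C = 4.720 g CO₂ ÷ 44.009 g/mol = 0.10725 mol
mol H = 2 × 2.125 g H₂O ÷ 18.015 g/mol = 0.23591 mol
mass O = 3.242 − (1.2882 + 0.23780) = 1.7160 g → mol O = 1.7160 ÷ 15.999 = 0.10726 mol
Divide by the smallest (0.10725 mol): C 1.000, H 2.200, O 1.000
Multiplying each by 5 gives whole numbers: C 5.00, H 11.00, O 5.00
Empirical formula: C5H11O5
Empirical-formula mass = 151.14 g/mol; 302 ÷ 151.14 ≈ 2, so the molecular formula is C10H22O10.

C10H22O10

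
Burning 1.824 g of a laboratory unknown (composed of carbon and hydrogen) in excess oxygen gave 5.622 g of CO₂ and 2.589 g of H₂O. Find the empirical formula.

C4H9

mol C = 5.622 g CO₂ ÷ 44.009 g/mol = 0.12775 mol
mol H = 2 × 2.589 g H₂O ÷ 18.015 g/mol = 0.28743 mol
Divide by the smallest (0.12775 mol): C 1.000, H 2.250
Multiplying each by 4 gives whole numbers: C 4.00, H 9.00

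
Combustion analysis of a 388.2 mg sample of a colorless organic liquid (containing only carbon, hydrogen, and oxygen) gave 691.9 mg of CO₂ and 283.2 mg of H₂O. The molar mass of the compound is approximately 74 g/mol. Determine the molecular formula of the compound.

mol C = 0.6919 g CO₂ ÷ 44.009 g/mol = 0.015722 mol
mol H = 2 × 0.2832 g H₂O ÷ 18.015 g/mol = 0.031440 mol
mass O = 0.3882 − (0.18883 + 0.031692) = 0.16767 g → mol O = 0.16767 ÷ 15.999 = 0.010480 mol
Divide by the smallest (0.010480 mol): C 1.500, H 3.000, O 1.000
Multiplying each by 2 gives whole numbers: C 3.00, H 6.00, O 2.00
Empirical formula: C3H6O2
Empirical-formula mass = 74.08 g/mol; 74 ÷ 74.08 ≈ 1, so the molecular formula is C3H6O2.

C3H6O2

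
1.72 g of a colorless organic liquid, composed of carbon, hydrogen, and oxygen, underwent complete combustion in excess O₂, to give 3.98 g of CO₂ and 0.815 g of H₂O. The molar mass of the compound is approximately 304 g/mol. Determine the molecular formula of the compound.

mol C = 3.98 g CO₂ ÷ 44.009 g/mol = 0.09044 mol
mol H = 2 × 0.815 g H₂O ÷ 18.015 g/mol = 0.09048 mol
mass O = 1.72 − (1.086 + 0.09120) = 0.5426 g → mol O = 0.5426 ÷ 15.999 = 0.03391 mol
Divide by the smallest (0.03391 mol): C 2.667, H 2.668, O 1.000
Multiplying each by 3 gives whole numbers: C 8.00, H 8.00, O 3.00
Empirical formula: C8H8O3
Empirical-formula mass = 152.15 g/mol; 304 ÷ 152.15 ≈ 2, so the molecular formula is C16H16O6.

C16H16O6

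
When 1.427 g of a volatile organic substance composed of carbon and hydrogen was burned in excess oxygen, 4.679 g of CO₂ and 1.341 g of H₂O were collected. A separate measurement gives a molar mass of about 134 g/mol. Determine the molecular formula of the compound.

C10H14

mol C = 4.679 g CO₂ ÷ 44.009 g/mol = 0.10632 mol
mol H = 2 × 1.341 g H₂O ÷ 18.015 g/mol = 0.14888 mol
Divide by the smallest (0.10632 mol): C 1.000, H 1.400
Multiplying each by 5 gives whole numbers: C 5.00, H 7.00
Empirical formula: C5H7
Empirical-formula mass = 67.11 g/mol; 134 ÷ 67.11 ≈ 2, so the molecular formula is C10H14.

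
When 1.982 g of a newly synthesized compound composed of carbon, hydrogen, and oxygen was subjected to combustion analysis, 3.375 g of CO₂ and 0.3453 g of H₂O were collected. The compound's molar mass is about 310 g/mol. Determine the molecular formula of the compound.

C12H6O10

mol C = 3.375 g CO₂ ÷ 44.009 g/mol = 0.076689 mol
mol H = 2 × 0.3453 g H₂O ÷ 18.015 g/mol = 0.038335 mol
mass O = 1.982 − (0.92111 + 0.038641) = 1.0222 g → mol O = 1.0222 ÷ 15.999 = 0.063895 mol
Divide by the smallest (0.038335 mol): C 2.001, H 1.000, O 1.667
Multiplying each by 3 gives whole numbers: C 6.00, H 3.00, O 5.00
Empirical formula: C6H3O5
Empirical-formula mass = 155.09 g/mol; 310 ÷ 155.09 ≈ 2, so the molecular formula is C12H6O10.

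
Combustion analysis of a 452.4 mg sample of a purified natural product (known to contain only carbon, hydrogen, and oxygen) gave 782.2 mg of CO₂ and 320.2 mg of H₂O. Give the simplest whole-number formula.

C7H14O5

mol C = 0.7822 g CO₂ ÷ 44.009 g/mol = 0.017774 mol
mol H = 2 × 0.3202 g H₂O ÷ 18.015 g/mol = 0.035548 mol
mass O = 0.4524 − (0.21348 + 0.035833) = 0.20309 g → mol O = 0.20309 ÷ 15.999 = 0.012694 mol
Divide by the smallest (0.012694 mol): C 1.400, H 2.800, O 1.000
Multiplying each by 5 gives whole numbers: C 7.00, H 14.00, O 5.00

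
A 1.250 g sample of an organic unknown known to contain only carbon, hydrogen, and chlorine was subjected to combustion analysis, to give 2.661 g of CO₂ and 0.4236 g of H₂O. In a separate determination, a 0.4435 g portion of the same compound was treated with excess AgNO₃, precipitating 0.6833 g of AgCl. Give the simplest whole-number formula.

C9H7Cl2

mol C = 2.661 g CO₂ ÷ 44.009 g/mol = 0.060465 mol
mol H = 2 × 0.4236 g H₂O ÷ 18.015 g/mol = 0.047027 mol
From the AgCl data: mol Cl per gram of compound = (0.6833 ÷ 143.318) ÷ 0.4435 = 0.010750 mol/g, so in the 1.250 g combustion sample mol Cl = 0.013438 mol
Divide by the smallest (0.013438 mol): C 4.500, H 3.500, Cl 1.000
Multiplying each by 2 gives whole numbers: C 9.00, H 7.00, Cl 2.00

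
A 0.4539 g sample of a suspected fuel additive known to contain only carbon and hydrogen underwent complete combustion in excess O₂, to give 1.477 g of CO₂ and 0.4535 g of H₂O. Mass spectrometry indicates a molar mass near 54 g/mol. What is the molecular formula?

C4H6

mol C = 1.477 g CO₂ ÷ 44.009 g/mol = 0.033561 mol
mol H = 2 × 0.4535 g H₂O ÷ 18.015 g/mol = 0.050347 mol
Divide by the smallest (0.033561 mol): C 1.000, H 1.500
Multiplying each by 2 gives whole numbers: C 2.00, H 3.00
Empirical formula: C2H3
Empirical-formula mass = 27.05 g/mol; 54 ÷ 27.05 ≈ 2, so the molecular formula is C4H6.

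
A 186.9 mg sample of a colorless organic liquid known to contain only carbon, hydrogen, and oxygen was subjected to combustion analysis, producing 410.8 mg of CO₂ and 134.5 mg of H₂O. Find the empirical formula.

C5H8O2

mol C = 0.4108 g CO₂ ÷ 44.009 g/mol = 0.0093345 mol
mol H = 2 × 0.1345 g H₂O ÷ 18.015 g/mol = 0.014932 mol
mass O = 0.1869 − (0.11212 + 0.015051) = 0.059732 g → mol O = 0.059732 ÷ 15.999 = 0.0037335 mol
Divide by the smallest (0.0037335 mol): C 2.500, H 3.999, O 1.000
Multiplying each by 2 gives whole numbers: C 5.00, H 8.00, O 2.00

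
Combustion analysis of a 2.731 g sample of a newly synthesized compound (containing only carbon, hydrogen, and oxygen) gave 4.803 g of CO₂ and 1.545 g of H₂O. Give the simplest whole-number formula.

mol C = 4.803 g CO₂ ÷ 44.009 g/mol = 0.10914 mol
mol H = 2 × 1.545 g H₂O ÷ 18.015 g/mol = 0.17152 mol
mass O = 2.731 − (1.3108 + 0.17290) = 1.2473 g → mol O = 1.2473 ÷ 15.999 = 0.077959 mol
Divide by the smallest (0.077959 mol): C 1.400, H 2.200, O 1.000
Multiplying each by 5 gives whole numbers: C 7.00, H 11.00, O 5.00

C7H11O5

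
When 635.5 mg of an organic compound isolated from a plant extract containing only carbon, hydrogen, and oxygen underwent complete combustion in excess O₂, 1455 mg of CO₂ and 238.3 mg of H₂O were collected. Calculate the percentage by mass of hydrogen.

4.20%

mol C = 1.455 g CO₂ ÷ 44.009 g/mol = 0.033061 mol
mol H = 2 × 0.2383 g H₂O ÷ 18.015 g/mol = 0.026456 mol
mass O = 0.6355 − (0.39710 + 0.026667) = 0.21173 g → mol O = 0.21173 ÷ 15.999 = 0.013234 mol
mass % H = 0.026667 g ÷ 0.6355 g × 100%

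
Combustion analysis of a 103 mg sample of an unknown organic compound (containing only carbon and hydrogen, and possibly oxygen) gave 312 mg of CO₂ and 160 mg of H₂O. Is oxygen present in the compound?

mol C = 0.312 g CO₂ ÷ 44.009 g/mol = 0.007089 mol
mol H = 2 × 0.160 g H₂O ÷ 18.015 g/mol = 0.01776 mol
C and H together account for 0.1031 g — essentially the entire 0.103 g sample — so the compound contains no oxygen.

no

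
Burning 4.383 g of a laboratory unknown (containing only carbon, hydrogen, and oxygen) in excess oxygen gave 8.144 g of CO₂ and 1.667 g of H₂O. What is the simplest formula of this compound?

mol C = 8.144 g CO₂ ÷ 44.009 g/mol = 0.18505 mol
mol H = 2 × 1.667 g H₂O ÷ 18.015 g/mol = 0.18507 mol
mass O = 4.383 − (2.2227 + 0.18655) = 1.9738 g → mol O = 1.9738 ÷ 15.999 = 0.12337 mol
Divide by the smallest (0.12337 mol): C 1.500, H 1.500, O 1.000
Multiplying each by 2 gives whole numbers: C 3.00, H 3.00, O 2.00

C3H3O2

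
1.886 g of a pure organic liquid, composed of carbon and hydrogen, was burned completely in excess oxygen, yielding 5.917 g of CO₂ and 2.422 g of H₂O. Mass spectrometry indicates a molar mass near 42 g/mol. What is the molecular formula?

C3H6

mol C = 5.917 g CO₂ ÷ 44.009 g/mol = 0.13445 mol
mol H = 2 × 2.422 g H₂O ÷ 18.015 g/mol = 0.26889 mol
Divide by the smallest (0.13445 mol): C 1.000, H 2.000
Empirical formula: CH2
Empirical-formula mass = 14.03 g/mol; 42 ÷ 14.03 ≈ 3, so the molecular formula is C3H6.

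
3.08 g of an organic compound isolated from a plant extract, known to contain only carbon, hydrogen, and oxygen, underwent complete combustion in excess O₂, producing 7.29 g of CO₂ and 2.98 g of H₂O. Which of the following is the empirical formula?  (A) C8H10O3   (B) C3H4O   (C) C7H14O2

mol C = 7.29 g CO₂ ÷ 44.009 g/mol = 0.1656 mol
mol H = 2 × 2.98 g H₂O ÷ 18.015 g/mol = 0.3308 mol
mass O = 3.08 − (1.990 + 0.3335) = 0.7569 g → mol O = 0.7569 ÷ 15.999 = 0.04731 mol
Divide by the smallest (0.04731 mol): C 3.501, H 6.993, O 1.000
Multiplying each by 2 gives whole numbers: C 7.00, H 13.99, O 2.00

(C) C7H14O2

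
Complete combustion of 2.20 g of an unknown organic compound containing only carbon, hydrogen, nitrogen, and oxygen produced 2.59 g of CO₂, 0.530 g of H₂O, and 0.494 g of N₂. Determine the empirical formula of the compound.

mol C = 2.59 g CO₂ ÷ 44.009 g/mol = 0.05885 mol
mol H = 2 × 0.530 g H₂O ÷ 18.015 g/mol = 0.05884 mol
mol N = 2 × 0.494 g N₂ ÷ 28.014 g/mol = 0.03527 mol
mass O = 2.20 − (0.7069 + 0.05931 + 0.4940) = 0.9398 g → mol O = 0.9398 ÷ 15.999 = 0.05874 mol
Divide by the smallest (0.03527 mol): C 1.669, H 1.668, N 1.000, O 1.666
Multiplying each by 3 gives whole numbers: C 5.01, H 5.01, N 3.00, O 5.00

C5H5N3O5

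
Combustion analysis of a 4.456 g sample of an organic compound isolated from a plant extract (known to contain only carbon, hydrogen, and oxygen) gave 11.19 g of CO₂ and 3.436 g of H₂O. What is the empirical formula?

mol C = 11.19 g CO₂ ÷ 44.009 g/mol = 0.25427 mol
mol H = 2 × 3.436 g H₂O ÷ 18.015 g/mol = 0.38146 mol
mass O = 4.456 − (3.0540 + 0.38451) = 1.0175 g → mol O = 1.0175 ÷ 15.999 = 0.063598 mol
Divide by the smallest (0.063598 mol): C 3.998, H 5.998, O 1.000

C4H6O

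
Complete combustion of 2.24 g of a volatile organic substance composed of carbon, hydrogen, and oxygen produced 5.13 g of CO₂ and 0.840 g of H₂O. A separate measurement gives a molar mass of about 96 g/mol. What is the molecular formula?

C5H4O2

mol C = 5.13 g CO₂ ÷ 44.009 g/mol = 0.1166 mol
mol H = 2 × 0.840 g H₂O ÷ 18.015 g/mol = 0.09326 mol
mass O = 2.24 − (1.400 + 0.09400) = 0.7459 g → mol O = 0.7459 ÷ 15.999 = 0.04662 mol
Divide by the smallest (0.04662 mol): C 2.500, H 2.000, O 1.000
Multiplying each by 2 gives whole numbers: C 5.00, H 4.00, O 2.00
Empirical formula: C5H4O2
Empirical-formula mass = 96.08 g/mol; 96 ÷ 96.08 ≈ 1, so the molecular formula is C5H4O2.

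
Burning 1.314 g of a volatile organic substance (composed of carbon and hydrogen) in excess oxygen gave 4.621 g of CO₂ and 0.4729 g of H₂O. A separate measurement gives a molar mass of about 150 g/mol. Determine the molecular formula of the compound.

C12H6

mol C = 4.621 g CO₂ ÷ 44.009 g/mol = 0.10500 mol
mol H = 2 × 0.4729 g H₂O ÷ 18.015 g/mol = 0.052501 mol
Divide by the smallest (0.052501 mol): C 2.000, H 1.000
Empirical formula: C2H
Empirical-formula mass = 25.03 g/mol; 150 ÷ 25.03 ≈ 6, so the molecular formula is C12H6.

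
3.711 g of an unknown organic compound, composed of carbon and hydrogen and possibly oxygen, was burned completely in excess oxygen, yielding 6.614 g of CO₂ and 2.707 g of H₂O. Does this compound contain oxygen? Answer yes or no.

yes

mol C = 6.614 g CO₂ ÷ 44.009 g/mol = 0.15029 mol
mol H = 2 × 2.707 g H₂O ÷ 18.015 g/mol = 0.30053 mol
C and H account for only 2.1080 g of the 3.711 g sample; the remaining 1.6030 g must be oxygen.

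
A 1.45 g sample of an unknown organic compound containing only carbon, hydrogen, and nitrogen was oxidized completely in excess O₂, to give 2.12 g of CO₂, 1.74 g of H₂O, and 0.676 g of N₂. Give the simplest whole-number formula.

mol C = 2.12 g CO₂ ÷ 44.009 g/mol = 0.04817 mol
mol H = 2 × 1.74 g H₂O ÷ 18.015 g/mol = 0.1932 mol
mol N = 2 × 0.676 g N₂ ÷ 28.014 g/mol = 0.04826 mol
Divide by the smallest (0.04817 mol): C 1.000, H 4.010, N 1.002

CH4N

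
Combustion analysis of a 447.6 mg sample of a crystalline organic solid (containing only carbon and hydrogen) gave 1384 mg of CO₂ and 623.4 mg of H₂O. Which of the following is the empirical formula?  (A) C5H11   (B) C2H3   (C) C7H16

mol C = 1.384 g CO₂ ÷ 44.009 g/mol = 0.031448 mol
mol H = 2 × 0.6234 g H₂O ÷ 18.015 g/mol = 0.069209 mol
Divide by the smallest (0.031448 mol): C 1.000, H 2.201
Multiplying each by 5 gives whole numbers: C 5.00, H 11.00

(A) C5H11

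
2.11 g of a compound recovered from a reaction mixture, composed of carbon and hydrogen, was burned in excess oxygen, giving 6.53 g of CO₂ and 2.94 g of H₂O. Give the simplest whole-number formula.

C5H11

mol C = 6.53 g CO₂ ÷ 44.009 g/mol = 0.1484 mol
mol H = 2 × 2.94 g H₂O ÷ 18.015 g/mol = 0.3264 mol
Divide by the smallest (0.1484 mol): C 1.000, H 2.200
Multiplying each by 5 gives whole numbers: C 5.00, H 11.00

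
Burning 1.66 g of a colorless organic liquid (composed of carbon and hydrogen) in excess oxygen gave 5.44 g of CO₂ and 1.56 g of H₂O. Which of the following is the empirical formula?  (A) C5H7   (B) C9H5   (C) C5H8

mol C = 5.44 g CO₂ ÷ 44.009 g/mol = 0.1236 mol
mol H = 2 × 1.56 g H₂O ÷ 18.015 g/mol = 0.1732 mol
Divide by the smallest (0.1236 mol): C 1.000, H 1.401
Multiplying each by 5 gives whole numbers: C 5.00, H 7.01

(A) C5H7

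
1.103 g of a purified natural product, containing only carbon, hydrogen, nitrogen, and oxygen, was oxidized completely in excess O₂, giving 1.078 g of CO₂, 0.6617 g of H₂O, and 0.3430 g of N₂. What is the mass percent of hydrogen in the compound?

6.71%

mol C = 1.078 g CO₂ ÷ 44.009 g/mol = 0.024495 mol
mol H = 2 × 0.6617 g H₂O ÷ 18.015 g/mol = 0.073461 mol
mol N = 2 × 0.3430 g N₂ ÷ 28.014 g/mol = 0.024488 mol
mass O = 1.103 − (0.29421 + 0.074049 + 0.34300) = 0.39174 g → mol O = 0.39174 ÷ 15.999 = 0.024485 mol
mass % H = 0.074049 g ÷ 1.103 g × 100%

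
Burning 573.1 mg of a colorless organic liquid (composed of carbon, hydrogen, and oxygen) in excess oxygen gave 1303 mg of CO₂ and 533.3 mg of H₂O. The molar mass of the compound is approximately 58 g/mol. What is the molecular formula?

mol C = 1.303 g CO₂ ÷ 44.009 g/mol = 0.029608 mol
mol H = 2 × 0.5333 g H₂O ÷ 18.015 g/mol = 0.059206 mol
mass O = 0.5731 − (0.35562 + 0.059680) = 0.15780 g → mol O = 0.15780 ÷ 15.999 = 0.0098633 mol
Divide by the smallest (0.0098633 mol): C 3.002, H 6.003, O 1.000
Empirical formula: C3H6O
Empirical-formula mass = 58.08 g/mol; 58 ÷ 58.08 ≈ 1, so the molecular formula is C3H6O.

C3H6O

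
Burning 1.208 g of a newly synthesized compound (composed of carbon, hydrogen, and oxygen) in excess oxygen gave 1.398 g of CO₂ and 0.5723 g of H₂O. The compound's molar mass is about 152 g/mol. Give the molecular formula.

mol C = 1.398 g CO₂ ÷ 44.009 g/mol = 0.031766 mol
mol H = 2 × 0.5723 g H₂O ÷ 18.015 g/mol = 0.063536 mol
mass O = 1.208 − (0.38154 + 0.064044) = 0.76241 g → mol O = 0.76241 ÷ 15.999 = 0.047654 mol
Divide by the smallest (0.031766 mol): C 1.000, H 2.000, O 1.500
Multiplying each by 2 gives whole numbers: C 2.00, H 4.00, O 3.00
Empirical formula: C2H4O3
Empirical-formula mass = 76.05 g/mol; 152 ÷ 76.05 ≈ 2, so the molecular formula is C4H8O6.

C4H8O6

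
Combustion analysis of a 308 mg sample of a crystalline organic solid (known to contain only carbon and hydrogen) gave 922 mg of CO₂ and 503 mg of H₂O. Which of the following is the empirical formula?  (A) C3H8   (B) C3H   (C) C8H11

(A) C3H8

mol C = 0.922 g CO₂ ÷ 44.009 g/mol = 0.02095 mol
mol H = 2 × 0.503 g H₂O ÷ 18.015 g/mol = 0.05584 mol
Divide by the smallest (0.02095 mol): C 1.000, H 2.665
Multiplying each by 3 gives whole numbers: C 3.00, H 8.00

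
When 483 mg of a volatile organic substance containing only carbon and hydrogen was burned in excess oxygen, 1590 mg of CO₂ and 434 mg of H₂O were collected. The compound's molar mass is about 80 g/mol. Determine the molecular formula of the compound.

mol C = 1.59 g CO₂ ÷ 44.009 g/mol = 0.03613 mol
mol H = 2 × 0.434 g H₂O ÷ 18.015 g/mol = 0.04818 mol
Divide by the smallest (0.03613 mol): C 1.000, H 1.334
Multiplying each by 3 gives whole numbers: C 3.00, H 4.00
Empirical formula: C3H4
Empirical-formula mass = 40.06 g/mol; 80 ÷ 40.06 ≈ 2, so the molecular formula is C6H8.

C6H8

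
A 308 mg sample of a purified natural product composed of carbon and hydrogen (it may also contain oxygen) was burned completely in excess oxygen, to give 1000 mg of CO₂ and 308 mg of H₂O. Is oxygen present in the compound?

no

mol C = 1.00 g CO₂ ÷ 44.009 g/mol = 0.02272 mol
mol H = 2 × 0.308 g H₂O ÷ 18.015 g/mol = 0.03419 mol
C and H together account for 0.3074 g — essentially the entire 0.308 g sample — so the compound contains no oxygen.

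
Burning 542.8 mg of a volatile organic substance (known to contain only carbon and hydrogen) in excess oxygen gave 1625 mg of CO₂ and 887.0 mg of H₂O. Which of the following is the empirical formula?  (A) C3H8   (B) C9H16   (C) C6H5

mol C = 1.625 g CO₂ ÷ 44.009 g/mol = 0.036924 mol
mol H = 2 × 0.8870 g H₂O ÷ 18.015 g/mol = 0.098473 mol
Divide by the smallest (0.036924 mol): C 1.000, H 2.667
Multiplying each by 3 gives whole numbers: C 3.00, H 8.00

(A) C3H8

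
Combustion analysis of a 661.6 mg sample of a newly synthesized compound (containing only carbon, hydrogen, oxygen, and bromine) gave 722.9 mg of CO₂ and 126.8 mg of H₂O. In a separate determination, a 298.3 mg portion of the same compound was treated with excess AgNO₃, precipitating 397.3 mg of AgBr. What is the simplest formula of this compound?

mol C = 0.7229 g CO₂ ÷ 44.009 g/mol = 0.016426 mol
mol H = 2 × 0.1268 g H₂O ÷ 18.015 g/mol = 0.014077 mol
From the AgBr data: mol Br per gram of compound = (0.3973 ÷ 187.772) ÷ 0.2983 = 0.0070931 mol/g, so in the 0.6616 g combustion sample mol Br = 0.0046928 mol
mass O = 0.6616 − (0.19729 + 0.014190 + 0.37497) = 0.075144 g → mol O = 0.075144 ÷ 15.999 = 0.0046968 mol
Divide by the smallest (0.0046928 mol): C 3.500, H 3.000, Br 1.000, O 1.001
Multiplying each by 2 gives whole numbers: C 7.00, H 6.00, Br 2.00, O 2.00

C7H6Br2O2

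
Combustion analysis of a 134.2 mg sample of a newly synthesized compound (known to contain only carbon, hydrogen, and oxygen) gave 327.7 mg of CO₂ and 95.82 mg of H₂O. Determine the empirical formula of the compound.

mol C = 0.3277 g CO₂ ÷ 44.009 g/mol = 0.0074462 mol
mol H = 2 × 0.09582 g H₂O ÷ 18.015 g/mol = 0.010638 mol
mass O = 0.1342 − (0.089436 + 0.010723) = 0.034041 g → mol O = 0.034041 ÷ 15.999 = 0.0021277 mol
Divide by the smallest (0.0021277 mol): C 3.500, H 5.000, O 1.000
Multiplying each by 2 gives whole numbers: C 7.00, H 10.00, O 2.00

C7H10O2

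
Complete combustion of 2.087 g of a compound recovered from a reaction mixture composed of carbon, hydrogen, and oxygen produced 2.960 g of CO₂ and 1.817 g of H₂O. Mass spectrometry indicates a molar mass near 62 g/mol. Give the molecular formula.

mol C = 2.960 g CO₂ ÷ 44.009 g/mol = 0.067259 mol
mol H = 2 × 1.817 g H₂O ÷ 18.015 g/mol = 0.20172 mol
mass O = 2.087 − (0.80785 + 0.20333) = 1.0758 g → mol O = 1.0758 ÷ 15.999 = 0.067243 mol
Divide by the smallest (0.067243 mol): C 1.000, H 3.000, O 1.000
Empirical formula: CH3O
Empirical-formula mass = 31.03 g/mol; 62 ÷ 31.03 ≈ 2, so the molecular formula is C2H6O2.

C2H6O2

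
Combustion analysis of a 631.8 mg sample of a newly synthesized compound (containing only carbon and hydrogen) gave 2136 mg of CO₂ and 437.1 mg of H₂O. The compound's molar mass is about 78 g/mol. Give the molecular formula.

C6H6

mol C = 2.136 g CO₂ ÷ 44.009 g/mol = 0.048536 mol
mol H = 2 × 0.4371 g H₂O ÷ 18.015 g/mol = 0.048526 mol
Divide by the smallest (0.048526 mol): C 1.000, H 1.000
Empirical formula: CH
Empirical-formula mass = 13.02 g/mol; 78 ÷ 13.02 ≈ 6, so the molecular formula is C6H6.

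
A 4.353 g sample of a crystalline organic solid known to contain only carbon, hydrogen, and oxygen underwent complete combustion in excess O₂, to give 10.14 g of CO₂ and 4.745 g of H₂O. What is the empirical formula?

C7H16O2

mol C = 10.14 g CO₂ ÷ 44.009 g/mol = 0.23041 mol
mol H = 2 × 4.745 g H₂O ÷ 18.015 g/mol = 0.52678 mol
mass O = 4.353 − (2.7674 + 0.53100) = 1.0546 g → mol O = 1.0546 ÷ 15.999 = 0.065915 mol
Divide by the smallest (0.065915 mol): C 3.496, H 7.992, O 1.000
Multiplying each by 2 gives whole numbers: C 6.99, H 15.98, O 2.00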